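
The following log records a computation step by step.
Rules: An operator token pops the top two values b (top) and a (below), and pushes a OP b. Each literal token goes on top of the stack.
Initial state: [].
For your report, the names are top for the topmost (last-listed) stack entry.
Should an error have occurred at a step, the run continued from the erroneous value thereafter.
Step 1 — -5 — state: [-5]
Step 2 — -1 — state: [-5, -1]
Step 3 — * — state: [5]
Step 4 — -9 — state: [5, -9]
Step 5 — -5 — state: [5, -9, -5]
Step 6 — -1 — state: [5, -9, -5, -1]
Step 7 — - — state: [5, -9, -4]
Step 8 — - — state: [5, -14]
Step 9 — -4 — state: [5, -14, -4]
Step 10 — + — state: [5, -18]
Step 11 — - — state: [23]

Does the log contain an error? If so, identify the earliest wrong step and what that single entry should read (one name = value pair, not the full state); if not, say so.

1. push -5: top = -5 (no discrepancy)
2. push -1: top = -1 (checks out)
3. -5 * -1 = 5 (verified)
4. push -9: top = -9 (matches)
5. push -5: top = -5 (agrees with the log)
6. push -1: top = -1 (same as recorded)
7. -5 - -1 = -4 (confirmed correct)
8. -9 - -4 = -5 (not what was recorded)
First deviation found at step 8; the corrected entry is top = -5.

step 8, top = -5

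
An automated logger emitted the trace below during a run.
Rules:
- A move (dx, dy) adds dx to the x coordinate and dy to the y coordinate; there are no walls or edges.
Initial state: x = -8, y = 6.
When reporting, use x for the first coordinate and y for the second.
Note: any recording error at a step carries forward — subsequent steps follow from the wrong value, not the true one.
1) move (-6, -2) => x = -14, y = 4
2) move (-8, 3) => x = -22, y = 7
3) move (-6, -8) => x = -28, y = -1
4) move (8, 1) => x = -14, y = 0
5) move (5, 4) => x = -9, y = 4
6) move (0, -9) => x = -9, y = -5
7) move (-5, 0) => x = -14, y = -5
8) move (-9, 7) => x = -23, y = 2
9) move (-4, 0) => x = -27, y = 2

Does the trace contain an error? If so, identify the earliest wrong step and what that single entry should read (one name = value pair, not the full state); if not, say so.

Recomputing the run from the initial state:
step 1: x = -14, y = 4
step 2: x = -22, y = 7
step 3: x = -28, y = -1
step 4: x = -20, y = 0
step 5: x = -15, y = 4
step 6: x = -15, y = -5
step 7: x = -20, y = -5
step 8: x = -29, y = 2
step 9: x = -33, y = 2
The first disagreement with the trace is at step 4, where the value should be x = -20.

step 4, x = -20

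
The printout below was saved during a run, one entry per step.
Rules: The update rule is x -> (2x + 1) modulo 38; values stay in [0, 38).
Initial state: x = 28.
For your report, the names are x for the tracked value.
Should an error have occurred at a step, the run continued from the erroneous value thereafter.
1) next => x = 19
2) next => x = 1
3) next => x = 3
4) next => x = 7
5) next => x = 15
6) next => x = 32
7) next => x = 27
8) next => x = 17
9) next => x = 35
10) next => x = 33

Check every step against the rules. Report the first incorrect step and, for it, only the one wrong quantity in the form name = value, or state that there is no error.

Step 1: x = (2*28 + 1) mod 38 = 19 — agrees with the printout.
Step 2: x = (2*19 + 1) mod 38 = 1 — checks out.
Step 3: x = (2*1 + 1) mod 38 = 3 — in agreement.
Step 4: x = (2*3 + 1) mod 38 = 7 — matches.
Step 5: x = (2*7 + 1) mod 38 = 15 — exactly as logged.
Step 6: x = (2*15 + 1) mod 38 = 31 — a discrepancy with the printout.
Conclusion: step 6 carries the first error; the entry should be x = 31.

step 6, x = 31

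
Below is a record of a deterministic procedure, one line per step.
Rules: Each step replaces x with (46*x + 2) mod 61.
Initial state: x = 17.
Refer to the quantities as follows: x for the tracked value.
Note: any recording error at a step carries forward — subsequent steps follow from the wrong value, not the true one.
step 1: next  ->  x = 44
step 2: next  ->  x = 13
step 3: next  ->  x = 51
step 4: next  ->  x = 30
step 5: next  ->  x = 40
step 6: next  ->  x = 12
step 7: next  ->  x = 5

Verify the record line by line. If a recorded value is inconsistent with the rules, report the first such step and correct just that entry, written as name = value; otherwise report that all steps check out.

step 1, x = 52

step 1: x = (46*17 + 2) mod 61 = 52 -> the recorded entry deviates here
First deviation found at step 1; the corrected entry is x = 52.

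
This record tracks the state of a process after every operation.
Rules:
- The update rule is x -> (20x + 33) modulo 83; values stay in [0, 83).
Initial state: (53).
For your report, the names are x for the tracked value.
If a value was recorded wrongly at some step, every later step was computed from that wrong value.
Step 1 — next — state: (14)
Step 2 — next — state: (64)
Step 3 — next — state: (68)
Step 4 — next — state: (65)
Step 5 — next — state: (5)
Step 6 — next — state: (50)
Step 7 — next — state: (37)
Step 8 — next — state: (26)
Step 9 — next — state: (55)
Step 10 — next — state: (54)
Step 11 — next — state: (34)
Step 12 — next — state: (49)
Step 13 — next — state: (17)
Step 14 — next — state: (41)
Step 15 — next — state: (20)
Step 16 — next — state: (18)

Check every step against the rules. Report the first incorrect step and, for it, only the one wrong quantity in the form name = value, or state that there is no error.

step 15, x = 23

Recomputing the run from the initial state:
step 1: x = 14
step 2: x = 64
step 3: x = 68
step 4: x = 65
step 5: x = 5
step 6: x = 50
step 7: x = 37
step 8: x = 26
step 9: x = 55
step 10: x = 54
step 11: x = 34
step 12: x = 49
step 13: x = 17
step 14: x = 41
step 15: x = 23
step 16: x = 78
The first disagreement with the record is at step 15, where the value should be x = 23.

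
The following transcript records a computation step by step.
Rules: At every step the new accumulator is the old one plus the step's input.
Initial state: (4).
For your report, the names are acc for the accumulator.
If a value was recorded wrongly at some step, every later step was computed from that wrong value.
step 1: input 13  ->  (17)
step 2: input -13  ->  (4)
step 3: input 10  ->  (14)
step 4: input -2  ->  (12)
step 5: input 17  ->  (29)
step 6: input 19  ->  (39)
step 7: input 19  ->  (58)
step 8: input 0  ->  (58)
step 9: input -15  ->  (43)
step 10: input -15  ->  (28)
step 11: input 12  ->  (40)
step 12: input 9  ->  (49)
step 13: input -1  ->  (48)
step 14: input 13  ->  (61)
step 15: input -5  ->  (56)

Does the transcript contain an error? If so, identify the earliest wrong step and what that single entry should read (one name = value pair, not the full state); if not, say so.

Recomputing the run from the initial state:
step 1: acc = 17
step 2: acc = 4
step 3: acc = 14
step 4: acc = 12
step 5: acc = 29
step 6: acc = 48
step 7: acc = 67
step 8: acc = 67
step 9: acc = 52
step 10: acc = 37
step 11: acc = 49
step 12: acc = 58
step 13: acc = 57
step 14: acc = 70
step 15: acc = 65
The first disagreement with the transcript is at step 6, where the value should be acc = 48.

step 6, acc = 48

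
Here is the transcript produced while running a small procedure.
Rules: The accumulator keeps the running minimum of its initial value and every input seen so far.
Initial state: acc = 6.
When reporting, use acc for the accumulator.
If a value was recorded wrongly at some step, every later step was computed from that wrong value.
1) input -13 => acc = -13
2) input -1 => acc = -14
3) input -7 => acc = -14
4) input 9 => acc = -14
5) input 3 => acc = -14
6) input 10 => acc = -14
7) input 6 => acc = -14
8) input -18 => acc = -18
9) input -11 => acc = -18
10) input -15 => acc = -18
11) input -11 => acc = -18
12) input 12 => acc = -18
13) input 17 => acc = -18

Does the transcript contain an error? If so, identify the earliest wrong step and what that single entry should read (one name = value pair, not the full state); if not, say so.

step 2, acc = -13

Recomputing the run from the initial state:
step 1: acc = -13
step 2: acc = -13
step 3: acc = -13
step 4: acc = -13
step 5: acc = -13
step 6: acc = -13
step 7: acc = -13
step 8: acc = -18
step 9: acc = -18
step 10: acc = -18
step 11: acc = -18
step 12: acc = -18
step 13: acc = -18
The first disagreement with the transcript is at step 2, where the value should be acc = -13.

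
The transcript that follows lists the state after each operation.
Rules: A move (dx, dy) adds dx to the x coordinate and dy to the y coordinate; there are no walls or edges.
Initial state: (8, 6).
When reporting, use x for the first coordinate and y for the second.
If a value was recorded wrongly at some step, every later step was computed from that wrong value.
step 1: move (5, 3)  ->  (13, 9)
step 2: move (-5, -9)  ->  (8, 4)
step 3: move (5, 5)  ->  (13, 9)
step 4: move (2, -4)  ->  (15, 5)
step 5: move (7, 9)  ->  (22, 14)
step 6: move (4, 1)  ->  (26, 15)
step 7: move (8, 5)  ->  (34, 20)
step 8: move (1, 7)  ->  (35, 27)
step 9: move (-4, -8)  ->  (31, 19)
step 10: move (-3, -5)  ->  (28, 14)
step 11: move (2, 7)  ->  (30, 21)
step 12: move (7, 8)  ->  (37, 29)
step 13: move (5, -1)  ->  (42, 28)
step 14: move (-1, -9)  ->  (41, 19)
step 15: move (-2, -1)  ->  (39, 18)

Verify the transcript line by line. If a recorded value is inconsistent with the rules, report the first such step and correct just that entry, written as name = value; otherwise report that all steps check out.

step 2, y = 0

Recomputing the run from the initial state:
step 1: x = 13, y = 9
step 2: x = 8, y = 0
step 3: x = 13, y = 5
step 4: x = 15, y = 1
step 5: x = 22, y = 10
step 6: x = 26, y = 11
step 7: x = 34, y = 16
step 8: x = 35, y = 23
step 9: x = 31, y = 15
step 10: x = 28, y = 10
step 11: x = 30, y = 17
step 12: x = 37, y = 25
step 13: x = 42, y = 24
step 14: x = 41, y = 15
step 15: x = 39, y = 14
The first disagreement with the transcript is at step 2, where the value should be y = 0.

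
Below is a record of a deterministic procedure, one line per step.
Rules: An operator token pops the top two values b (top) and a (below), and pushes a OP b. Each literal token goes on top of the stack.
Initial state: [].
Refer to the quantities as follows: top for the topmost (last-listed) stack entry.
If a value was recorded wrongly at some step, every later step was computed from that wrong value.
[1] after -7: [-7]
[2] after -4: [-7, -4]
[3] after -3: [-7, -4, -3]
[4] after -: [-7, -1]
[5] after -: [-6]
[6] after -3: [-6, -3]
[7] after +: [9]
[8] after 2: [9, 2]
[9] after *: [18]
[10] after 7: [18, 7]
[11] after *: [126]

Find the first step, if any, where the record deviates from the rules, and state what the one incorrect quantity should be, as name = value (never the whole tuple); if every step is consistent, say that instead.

step 7, top = -9

step 1: push -7: top = -7 -> checks out
step 2: push -4: top = -4 -> in agreement
step 3: push -3: top = -3 -> verified
step 4: -4 - -3 = -1 -> in agreement
step 5: -7 - -1 = -6 -> in agreement
step 6: push -3: top = -3 -> matches
step 7: -6 + -3 = -9 -> first mismatch against the record
That makes step 7 the first incorrect line — top = -9 is what it should show.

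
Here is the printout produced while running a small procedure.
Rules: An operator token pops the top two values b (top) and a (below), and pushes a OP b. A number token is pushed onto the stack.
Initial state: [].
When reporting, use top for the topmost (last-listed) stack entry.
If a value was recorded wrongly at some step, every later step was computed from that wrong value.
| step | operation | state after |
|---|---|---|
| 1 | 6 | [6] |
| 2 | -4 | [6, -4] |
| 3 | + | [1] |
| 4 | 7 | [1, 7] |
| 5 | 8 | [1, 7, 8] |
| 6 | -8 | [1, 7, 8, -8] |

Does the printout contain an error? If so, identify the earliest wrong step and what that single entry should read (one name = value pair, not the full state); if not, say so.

step 3, top = 2

Recomputing the run from the initial state:
step 1: [6]
step 2: [6, -4]
step 3: [2]
step 4: [2, 7]
step 5: [2, 7, 8]
step 6: [2, 7, 8, -8]
The first disagreement with the printout is at step 3, where the value should be top = 2.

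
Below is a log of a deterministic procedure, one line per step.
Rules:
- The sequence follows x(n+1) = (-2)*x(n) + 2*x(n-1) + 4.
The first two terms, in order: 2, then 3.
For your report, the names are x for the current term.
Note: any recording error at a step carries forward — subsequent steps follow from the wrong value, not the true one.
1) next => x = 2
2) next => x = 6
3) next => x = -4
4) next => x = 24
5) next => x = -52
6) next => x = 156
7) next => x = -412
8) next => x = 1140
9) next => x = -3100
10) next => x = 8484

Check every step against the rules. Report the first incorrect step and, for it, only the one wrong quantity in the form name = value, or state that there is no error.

no error

step 1: x = -2*(3) + (2)*(2) + (4) = 2 -> same as recorded
step 2: x = -2*(2) + (2)*(3) + (4) = 6 -> verified
step 3: x = -2*(6) + (2)*(2) + (4) = -4 -> exactly as logged
step 4: x = -2*(-4) + (2)*(6) + (4) = 24 -> agrees with the log
step 5: x = -2*(24) + (2)*(-4) + (4) = -52 -> matches
step 6: x = -2*(-52) + (2)*(24) + (4) = 156 -> matches
step 7: x = -2*(156) + (2)*(-52) + (4) = -412 -> same as recorded
step 8: x = -2*(-412) + (2)*(156) + (4) = 1140 -> verified
step 9: x = -2*(1140) + (2)*(-412) + (4) = -3100 -> no discrepancy
step 10: x = -2*(-3100) + (2)*(1140) + (4) = 8484 -> agrees with the log
No step deviates from the rules.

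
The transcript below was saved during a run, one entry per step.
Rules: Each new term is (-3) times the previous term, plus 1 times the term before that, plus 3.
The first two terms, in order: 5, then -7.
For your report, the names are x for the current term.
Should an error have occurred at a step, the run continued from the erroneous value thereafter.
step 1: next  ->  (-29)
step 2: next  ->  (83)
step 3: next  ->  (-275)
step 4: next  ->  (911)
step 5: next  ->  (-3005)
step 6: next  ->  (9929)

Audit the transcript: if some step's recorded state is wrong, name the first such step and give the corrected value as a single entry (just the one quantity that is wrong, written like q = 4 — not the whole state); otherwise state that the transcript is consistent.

Step 1: x = -3*(-7) + (1)*(5) + (3) = 29 — the entry is off here.
Step 1 is the first one off; corrected, x = 29.

step 1, x = 29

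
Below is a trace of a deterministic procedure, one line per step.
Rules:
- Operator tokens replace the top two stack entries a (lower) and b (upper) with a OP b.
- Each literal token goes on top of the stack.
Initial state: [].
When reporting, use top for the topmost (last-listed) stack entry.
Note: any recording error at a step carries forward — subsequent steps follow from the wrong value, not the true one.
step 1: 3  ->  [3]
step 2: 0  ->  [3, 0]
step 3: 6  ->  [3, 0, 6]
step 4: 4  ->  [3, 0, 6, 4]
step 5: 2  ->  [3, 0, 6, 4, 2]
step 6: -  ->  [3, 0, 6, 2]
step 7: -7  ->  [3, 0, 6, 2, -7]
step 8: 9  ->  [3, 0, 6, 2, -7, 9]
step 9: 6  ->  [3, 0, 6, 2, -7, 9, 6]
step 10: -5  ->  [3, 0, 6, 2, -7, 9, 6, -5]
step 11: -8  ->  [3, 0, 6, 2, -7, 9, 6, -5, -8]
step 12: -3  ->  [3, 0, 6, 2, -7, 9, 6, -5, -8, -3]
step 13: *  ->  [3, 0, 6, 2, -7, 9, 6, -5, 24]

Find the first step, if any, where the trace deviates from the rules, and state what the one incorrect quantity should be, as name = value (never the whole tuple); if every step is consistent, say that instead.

1. push 3: top = 3 (exactly as logged)
2. push 0: top = 0 (verified)
3. push 6: top = 6 (exactly as logged)
4. push 4: top = 4 (in agreement)
5. push 2: top = 2 (no discrepancy)
6. 4 - 2 = 2 (verified)
7. push -7: top = -7 (checks out)
8. push 9: top = 9 (matches)
9. push 6: top = 6 (no discrepancy)
10. push -5: top = -5 (in agreement)
11. push -8: top = -8 (no discrepancy)
12. push -3: top = -3 (consistent with the trace)
13. -8 * -3 = 24 (in agreement)
All entries verified; no error found.

no error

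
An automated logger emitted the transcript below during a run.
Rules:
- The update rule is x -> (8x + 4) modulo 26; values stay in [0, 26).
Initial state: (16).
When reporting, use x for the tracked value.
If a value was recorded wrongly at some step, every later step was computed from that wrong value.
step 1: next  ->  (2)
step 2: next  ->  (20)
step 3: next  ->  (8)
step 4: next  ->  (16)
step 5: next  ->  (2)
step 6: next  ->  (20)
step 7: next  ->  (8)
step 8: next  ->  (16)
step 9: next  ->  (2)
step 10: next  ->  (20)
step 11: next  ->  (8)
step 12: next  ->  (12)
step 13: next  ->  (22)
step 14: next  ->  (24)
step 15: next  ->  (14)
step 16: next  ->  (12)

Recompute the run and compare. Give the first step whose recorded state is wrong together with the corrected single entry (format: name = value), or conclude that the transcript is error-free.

step 1: x = (8*16 + 4) mod 26 = 2 -> checks out
step 2: x = (8*2 + 4) mod 26 = 20 -> verified
step 3: x = (8*20 + 4) mod 26 = 8 -> same as recorded
step 4: x = (8*8 + 4) mod 26 = 16 -> confirmed correct
step 5: x = (8*16 + 4) mod 26 = 2 -> same as recorded
step 6: x = (8*2 + 4) mod 26 = 20 -> same as recorded
step 7: x = (8*20 + 4) mod 26 = 8 -> same as recorded
step 8: x = (8*8 + 4) mod 26 = 16 -> matches
step 9: x = (8*16 + 4) mod 26 = 2 -> no discrepancy
step 10: x = (8*2 + 4) mod 26 = 20 -> in agreement
step 11: x = (8*20 + 4) mod 26 = 8 -> confirmed correct
step 12: x = (8*8 + 4) mod 26 = 16 -> the transcript disagrees here
Step 12 is the first one off; corrected, x = 16.

step 12, x = 16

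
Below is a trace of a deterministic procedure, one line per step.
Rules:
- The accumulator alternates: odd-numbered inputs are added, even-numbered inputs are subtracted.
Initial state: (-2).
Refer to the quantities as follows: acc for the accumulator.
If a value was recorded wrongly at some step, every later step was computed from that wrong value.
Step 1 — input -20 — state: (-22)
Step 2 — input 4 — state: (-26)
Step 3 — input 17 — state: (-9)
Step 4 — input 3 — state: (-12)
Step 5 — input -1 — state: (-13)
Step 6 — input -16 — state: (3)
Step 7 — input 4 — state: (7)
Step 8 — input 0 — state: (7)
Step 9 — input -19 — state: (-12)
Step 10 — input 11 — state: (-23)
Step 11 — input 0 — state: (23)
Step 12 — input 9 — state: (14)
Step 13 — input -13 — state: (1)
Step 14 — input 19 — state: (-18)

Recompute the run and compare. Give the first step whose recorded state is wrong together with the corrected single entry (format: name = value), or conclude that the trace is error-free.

step 11, acc = -23

Recomputing the run from the initial state:
step 1: acc = -22
step 2: acc = -26
step 3: acc = -9
step 4: acc = -12
step 5: acc = -13
step 6: acc = 3
step 7: acc = 7
step 8: acc = 7
step 9: acc = -12
step 10: acc = -23
step 11: acc = -23
step 12: acc = -32
step 13: acc = -45
step 14: acc = -64
The first disagreement with the trace is at step 11, where the value should be acc = -23.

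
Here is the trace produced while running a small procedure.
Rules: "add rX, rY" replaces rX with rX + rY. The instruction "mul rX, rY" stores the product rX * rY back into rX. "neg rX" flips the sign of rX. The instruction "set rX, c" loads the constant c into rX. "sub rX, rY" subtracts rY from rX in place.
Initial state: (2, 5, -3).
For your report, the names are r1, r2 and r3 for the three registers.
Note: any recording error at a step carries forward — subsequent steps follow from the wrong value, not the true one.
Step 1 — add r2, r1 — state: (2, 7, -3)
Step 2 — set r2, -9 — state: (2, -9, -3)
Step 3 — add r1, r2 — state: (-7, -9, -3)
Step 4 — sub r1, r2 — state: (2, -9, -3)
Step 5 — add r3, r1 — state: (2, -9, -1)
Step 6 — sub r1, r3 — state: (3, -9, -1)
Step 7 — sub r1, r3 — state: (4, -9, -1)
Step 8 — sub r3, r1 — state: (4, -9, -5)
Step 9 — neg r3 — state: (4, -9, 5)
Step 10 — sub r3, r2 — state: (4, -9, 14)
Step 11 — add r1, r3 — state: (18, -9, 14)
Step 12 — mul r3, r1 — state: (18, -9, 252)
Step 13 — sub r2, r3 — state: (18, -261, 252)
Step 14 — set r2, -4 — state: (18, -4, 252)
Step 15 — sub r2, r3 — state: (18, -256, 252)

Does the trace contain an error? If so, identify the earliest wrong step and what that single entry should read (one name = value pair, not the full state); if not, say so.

Recomputing the run from the initial state:
step 1: r1 = 2, r2 = 7, r3 = -3
step 2: r1 = 2, r2 = -9, r3 = -3
step 3: r1 = -7, r2 = -9, r3 = -3
step 4: r1 = 2, r2 = -9, r3 = -3
step 5: r1 = 2, r2 = -9, r3 = -1
step 6: r1 = 3, r2 = -9, r3 = -1
step 7: r1 = 4, r2 = -9, r3 = -1
step 8: r1 = 4, r2 = -9, r3 = -5
step 9: r1 = 4, r2 = -9, r3 = 5
step 10: r1 = 4, r2 = -9, r3 = 14
step 11: r1 = 18, r2 = -9, r3 = 14
step 12: r1 = 18, r2 = -9, r3 = 252
step 13: r1 = 18, r2 = -261, r3 = 252
step 14: r1 = 18, r2 = -4, r3 = 252
step 15: r1 = 18, r2 = -256, r3 = 252
This matches the trace at every step.

no error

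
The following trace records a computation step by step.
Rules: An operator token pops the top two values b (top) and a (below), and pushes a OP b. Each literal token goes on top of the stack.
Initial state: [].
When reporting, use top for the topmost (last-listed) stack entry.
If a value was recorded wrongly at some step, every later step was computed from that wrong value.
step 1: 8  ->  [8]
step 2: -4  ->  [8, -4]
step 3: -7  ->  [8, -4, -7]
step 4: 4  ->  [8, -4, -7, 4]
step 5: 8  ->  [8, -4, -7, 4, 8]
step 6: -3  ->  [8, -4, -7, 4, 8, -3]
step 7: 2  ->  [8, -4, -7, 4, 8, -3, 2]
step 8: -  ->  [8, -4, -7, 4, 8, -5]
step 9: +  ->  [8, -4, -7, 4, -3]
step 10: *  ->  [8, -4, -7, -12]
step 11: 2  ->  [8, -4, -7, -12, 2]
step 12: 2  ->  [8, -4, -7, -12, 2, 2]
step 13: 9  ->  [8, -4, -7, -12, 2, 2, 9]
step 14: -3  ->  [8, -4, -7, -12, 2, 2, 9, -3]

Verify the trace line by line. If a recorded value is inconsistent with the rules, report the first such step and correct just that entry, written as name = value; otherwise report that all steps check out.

1. push 8: top = 8 (no discrepancy)
2. push -4: top = -4 (agrees with the trace)
3. push -7: top = -7 (matches)
4. push 4: top = 4 (verified)
5. push 8: top = 8 (in agreement)
6. push -3: top = -3 (verified)
7. push 2: top = 2 (verified)
8. -3 - 2 = -5 (matches)
9. 8 + -5 = 3 (not what was recorded)
That makes step 9 the first incorrect line — top = 3 is what it should show.

step 9, top = 3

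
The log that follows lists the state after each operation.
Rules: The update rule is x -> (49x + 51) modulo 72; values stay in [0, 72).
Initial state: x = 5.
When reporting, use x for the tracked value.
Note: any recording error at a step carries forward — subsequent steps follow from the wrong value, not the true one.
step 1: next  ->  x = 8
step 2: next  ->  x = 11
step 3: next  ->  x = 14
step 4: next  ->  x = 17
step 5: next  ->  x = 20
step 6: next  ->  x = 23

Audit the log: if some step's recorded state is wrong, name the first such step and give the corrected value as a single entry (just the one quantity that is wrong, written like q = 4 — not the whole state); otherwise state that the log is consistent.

no error

Recomputing the run from the initial state:
step 1: x = 8
step 2: x = 11
step 3: x = 14
step 4: x = 17
step 5: x = 20
step 6: x = 23
This matches the log at every step.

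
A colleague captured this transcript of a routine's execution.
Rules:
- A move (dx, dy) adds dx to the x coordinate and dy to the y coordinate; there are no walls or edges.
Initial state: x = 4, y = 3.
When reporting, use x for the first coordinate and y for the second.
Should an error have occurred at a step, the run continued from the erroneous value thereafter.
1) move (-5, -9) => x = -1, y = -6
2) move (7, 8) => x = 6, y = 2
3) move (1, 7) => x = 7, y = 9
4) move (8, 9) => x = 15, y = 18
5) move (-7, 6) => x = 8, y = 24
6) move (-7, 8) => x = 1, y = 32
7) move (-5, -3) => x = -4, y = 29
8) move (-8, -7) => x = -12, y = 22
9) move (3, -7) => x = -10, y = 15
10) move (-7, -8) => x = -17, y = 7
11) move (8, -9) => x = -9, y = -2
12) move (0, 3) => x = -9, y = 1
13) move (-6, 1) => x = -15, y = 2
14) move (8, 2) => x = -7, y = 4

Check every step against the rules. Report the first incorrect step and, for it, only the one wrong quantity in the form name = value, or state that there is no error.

Step 1: x = 4 + (-5) = -1, y = 3 + (-9) = -6 — no discrepancy.
Step 2: x = -1 + (7) = 6, y = -6 + (8) = 2 — same as recorded.
Step 3: x = 6 + (1) = 7, y = 2 + (7) = 9 — confirmed correct.
Step 4: x = 7 + (8) = 15, y = 9 + (9) = 18 — consistent with the transcript.
Step 5: x = 15 + (-7) = 8, y = 18 + (6) = 24 — matches.
Step 6: x = 8 + (-7) = 1, y = 24 + (8) = 32 — checks out.
Step 7: x = 1 + (-5) = -4, y = 32 + (-3) = 29 — matches.
Step 8: x = -4 + (-8) = -12, y = 29 + (-7) = 22 — same as recorded.
Step 9: x = -12 + (3) = -9, y = 22 + (-7) = 15 — the transcript disagrees here.
First incorrect step: 9; the correct value is x = -9.

step 9, x = -9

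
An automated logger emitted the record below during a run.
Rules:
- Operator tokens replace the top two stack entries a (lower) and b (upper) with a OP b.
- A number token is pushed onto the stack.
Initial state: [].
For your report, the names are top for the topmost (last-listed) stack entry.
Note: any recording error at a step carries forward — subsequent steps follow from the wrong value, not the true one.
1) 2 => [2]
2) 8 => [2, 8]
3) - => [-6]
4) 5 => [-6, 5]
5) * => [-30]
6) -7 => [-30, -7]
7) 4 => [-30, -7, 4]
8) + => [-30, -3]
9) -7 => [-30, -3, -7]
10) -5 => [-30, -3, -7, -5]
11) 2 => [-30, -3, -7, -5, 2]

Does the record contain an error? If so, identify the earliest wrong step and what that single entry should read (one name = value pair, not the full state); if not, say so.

step 1: push 2: top = 2 -> verified
step 2: push 8: top = 8 -> verified
step 3: 2 - 8 = -6 -> confirmed correct
step 4: push 5: top = 5 -> matches
step 5: -6 * 5 = -30 -> exactly as logged
step 6: push -7: top = -7 -> checks out
step 7: push 4: top = 4 -> exactly as logged
step 8: -7 + 4 = -3 -> checks out
step 9: push -7: top = -7 -> checks out
step 10: push -5: top = -5 -> same as recorded
step 11: push 2: top = 2 -> consistent with the record
Each recorded entry agrees with the recomputation.

no error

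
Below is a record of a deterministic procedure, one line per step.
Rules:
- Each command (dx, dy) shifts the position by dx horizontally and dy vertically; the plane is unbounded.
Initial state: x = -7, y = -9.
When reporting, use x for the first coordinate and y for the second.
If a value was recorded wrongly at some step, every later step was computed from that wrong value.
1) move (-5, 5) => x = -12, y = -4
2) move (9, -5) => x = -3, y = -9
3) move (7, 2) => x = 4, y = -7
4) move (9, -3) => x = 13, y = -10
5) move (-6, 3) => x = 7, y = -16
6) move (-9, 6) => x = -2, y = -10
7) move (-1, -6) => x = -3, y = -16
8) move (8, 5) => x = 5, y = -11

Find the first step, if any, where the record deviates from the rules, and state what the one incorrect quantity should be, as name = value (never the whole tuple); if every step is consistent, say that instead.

Recomputing the run from the initial state:
step 1: x = -12, y = -4
step 2: x = -3, y = -9
step 3: x = 4, y = -7
step 4: x = 13, y = -10
step 5: x = 7, y = -7
step 6: x = -2, y = -1
step 7: x = -3, y = -7
step 8: x = 5, y = -2
The first disagreement with the record is at step 5, where the value should be y = -7.

step 5, y = -7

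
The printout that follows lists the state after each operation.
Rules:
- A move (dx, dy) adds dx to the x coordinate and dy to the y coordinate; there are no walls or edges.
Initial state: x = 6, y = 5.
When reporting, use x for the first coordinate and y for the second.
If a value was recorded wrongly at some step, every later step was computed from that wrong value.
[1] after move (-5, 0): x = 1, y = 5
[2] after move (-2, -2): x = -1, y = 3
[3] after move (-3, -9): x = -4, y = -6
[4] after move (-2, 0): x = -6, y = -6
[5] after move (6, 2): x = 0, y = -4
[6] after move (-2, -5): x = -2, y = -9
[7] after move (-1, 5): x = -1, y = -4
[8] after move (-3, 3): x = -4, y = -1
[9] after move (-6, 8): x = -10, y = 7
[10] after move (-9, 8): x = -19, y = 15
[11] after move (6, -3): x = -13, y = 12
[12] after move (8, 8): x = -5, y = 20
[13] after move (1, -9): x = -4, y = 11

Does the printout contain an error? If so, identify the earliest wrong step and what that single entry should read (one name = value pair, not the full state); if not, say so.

1. x = 6 + (-5) = 1, y = 5 + (0) = 5 (matches)
2. x = 1 + (-2) = -1, y = 5 + (-2) = 3 (matches)
3. x = -1 + (-3) = -4, y = 3 + (-9) = -6 (matches)
4. x = -4 + (-2) = -6, y = -6 + (0) = -6 (exactly as logged)
5. x = -6 + (6) = 0, y = -6 + (2) = -4 (agrees with the printout)
6. x = 0 + (-2) = -2, y = -4 + (-5) = -9 (verified)
7. x = -2 + (-1) = -3, y = -9 + (5) = -4 (not what was recorded)
First deviation found at step 7; the corrected entry is x = -3.

step 7, x = -3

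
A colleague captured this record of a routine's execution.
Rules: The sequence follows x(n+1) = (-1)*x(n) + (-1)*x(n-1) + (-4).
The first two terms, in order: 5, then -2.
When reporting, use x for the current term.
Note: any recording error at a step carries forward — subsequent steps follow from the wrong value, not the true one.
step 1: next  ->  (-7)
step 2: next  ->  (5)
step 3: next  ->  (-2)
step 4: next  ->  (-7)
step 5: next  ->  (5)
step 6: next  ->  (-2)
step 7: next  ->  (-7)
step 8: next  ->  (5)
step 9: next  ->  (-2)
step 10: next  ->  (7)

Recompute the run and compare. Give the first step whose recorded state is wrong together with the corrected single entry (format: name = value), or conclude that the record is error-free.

Recomputing the run from the initial state:
step 1: x = -7
step 2: x = 5
step 3: x = -2
step 4: x = -7
step 5: x = 5
step 6: x = -2
step 7: x = -7
step 8: x = 5
step 9: x = -2
step 10: x = -7
The first disagreement with the record is at step 10, where the value should be x = -7.

step 10, x = -7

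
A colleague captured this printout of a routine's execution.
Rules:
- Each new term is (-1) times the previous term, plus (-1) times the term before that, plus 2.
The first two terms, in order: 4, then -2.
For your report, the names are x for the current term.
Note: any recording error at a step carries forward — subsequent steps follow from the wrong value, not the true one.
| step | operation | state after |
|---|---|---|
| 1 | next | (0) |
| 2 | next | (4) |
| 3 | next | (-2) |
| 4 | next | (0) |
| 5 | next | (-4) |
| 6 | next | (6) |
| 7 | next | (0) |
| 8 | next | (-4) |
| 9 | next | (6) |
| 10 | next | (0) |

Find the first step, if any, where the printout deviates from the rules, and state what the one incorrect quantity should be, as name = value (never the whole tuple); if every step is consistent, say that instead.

step 5, x = 4

step 1: x = -1*(-2) + (-1)*(4) + (2) = 0 -> exactly as logged
step 2: x = -1*(0) + (-1)*(-2) + (2) = 4 -> in agreement
step 3: x = -1*(4) + (-1)*(0) + (2) = -2 -> matches
step 4: x = -1*(-2) + (-1)*(4) + (2) = 0 -> exactly as logged
step 5: x = -1*(0) + (-1)*(-2) + (2) = 4 -> this is not what the printout shows
That makes step 5 the first incorrect line — x = 4 is what it should show.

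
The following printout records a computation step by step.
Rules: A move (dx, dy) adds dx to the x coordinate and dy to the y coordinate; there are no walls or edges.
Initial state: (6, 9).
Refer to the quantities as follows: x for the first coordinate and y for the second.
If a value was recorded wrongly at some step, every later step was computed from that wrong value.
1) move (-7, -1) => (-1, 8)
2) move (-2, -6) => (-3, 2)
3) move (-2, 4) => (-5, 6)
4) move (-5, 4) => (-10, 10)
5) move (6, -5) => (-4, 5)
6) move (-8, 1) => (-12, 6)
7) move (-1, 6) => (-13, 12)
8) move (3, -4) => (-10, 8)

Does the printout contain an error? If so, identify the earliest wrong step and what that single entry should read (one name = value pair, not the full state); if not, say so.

Recomputing the run from the initial state:
step 1: x = -1, y = 8
step 2: x = -3, y = 2
step 3: x = -5, y = 6
step 4: x = -10, y = 10
step 5: x = -4, y = 5
step 6: x = -12, y = 6
step 7: x = -13, y = 12
step 8: x = -10, y = 8
This matches the printout at every step.

no error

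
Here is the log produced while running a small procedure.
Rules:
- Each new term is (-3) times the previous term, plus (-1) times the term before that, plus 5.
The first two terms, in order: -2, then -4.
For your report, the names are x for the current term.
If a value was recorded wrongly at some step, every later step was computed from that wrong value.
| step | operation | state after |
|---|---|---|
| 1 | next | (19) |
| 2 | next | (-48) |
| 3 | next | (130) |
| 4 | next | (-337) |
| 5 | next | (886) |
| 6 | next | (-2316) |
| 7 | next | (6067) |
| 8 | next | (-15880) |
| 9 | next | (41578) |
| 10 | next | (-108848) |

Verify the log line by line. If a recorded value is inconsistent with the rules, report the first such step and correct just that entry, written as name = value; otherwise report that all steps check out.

1. x = -3*(-4) + (-1)*(-2) + (5) = 19 (checks out)
2. x = -3*(19) + (-1)*(-4) + (5) = -48 (same as recorded)
3. x = -3*(-48) + (-1)*(19) + (5) = 130 (matches)
4. x = -3*(130) + (-1)*(-48) + (5) = -337 (in agreement)
5. x = -3*(-337) + (-1)*(130) + (5) = 886 (exactly as logged)
6. x = -3*(886) + (-1)*(-337) + (5) = -2316 (in agreement)
7. x = -3*(-2316) + (-1)*(886) + (5) = 6067 (no discrepancy)
8. x = -3*(6067) + (-1)*(-2316) + (5) = -15880 (no discrepancy)
9. x = -3*(-15880) + (-1)*(6067) + (5) = 41578 (in agreement)
10. x = -3*(41578) + (-1)*(-15880) + (5) = -108849 (the log disagrees here)
First incorrect step: 10; the correct value is x = -108849.

step 10, x = -108849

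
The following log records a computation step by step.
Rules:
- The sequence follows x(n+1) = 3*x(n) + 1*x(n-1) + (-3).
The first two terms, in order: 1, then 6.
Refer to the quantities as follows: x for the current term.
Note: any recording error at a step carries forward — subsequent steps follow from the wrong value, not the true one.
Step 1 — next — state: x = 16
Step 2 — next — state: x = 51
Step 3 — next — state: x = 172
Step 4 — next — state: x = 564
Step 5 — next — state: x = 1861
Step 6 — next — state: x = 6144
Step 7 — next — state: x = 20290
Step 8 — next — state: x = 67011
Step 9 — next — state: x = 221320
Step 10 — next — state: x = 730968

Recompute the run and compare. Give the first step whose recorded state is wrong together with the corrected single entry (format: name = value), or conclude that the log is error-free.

step 3, x = 166

1. x = 3*(6) + (1)*(1) + (-3) = 16 (in agreement)
2. x = 3*(16) + (1)*(6) + (-3) = 51 (agrees with the log)
3. x = 3*(51) + (1)*(16) + (-3) = 166 (the entry is off here)
The earliest wrong entry is at step 3: it should read x = 166.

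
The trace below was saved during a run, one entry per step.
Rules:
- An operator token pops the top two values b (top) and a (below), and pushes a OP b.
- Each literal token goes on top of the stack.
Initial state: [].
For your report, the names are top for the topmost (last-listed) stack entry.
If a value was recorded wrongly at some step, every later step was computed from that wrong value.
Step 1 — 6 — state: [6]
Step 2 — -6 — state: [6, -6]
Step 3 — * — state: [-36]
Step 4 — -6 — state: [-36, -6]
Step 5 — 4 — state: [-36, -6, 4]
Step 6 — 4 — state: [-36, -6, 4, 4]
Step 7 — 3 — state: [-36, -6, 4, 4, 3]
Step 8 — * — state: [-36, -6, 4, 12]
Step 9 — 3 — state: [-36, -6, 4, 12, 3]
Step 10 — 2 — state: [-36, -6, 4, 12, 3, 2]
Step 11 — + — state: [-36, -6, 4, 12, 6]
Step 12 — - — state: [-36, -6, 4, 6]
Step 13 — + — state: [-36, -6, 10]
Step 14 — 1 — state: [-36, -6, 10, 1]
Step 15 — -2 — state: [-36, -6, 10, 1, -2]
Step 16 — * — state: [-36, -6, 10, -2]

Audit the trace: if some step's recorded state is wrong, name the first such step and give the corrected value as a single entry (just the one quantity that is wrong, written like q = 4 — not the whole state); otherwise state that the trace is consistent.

Recomputing the run from the initial state:
step 1: [6]
step 2: [6, -6]
step 3: [-36]
step 4: [-36, -6]
step 5: [-36, -6, 4]
step 6: [-36, -6, 4, 4]
step 7: [-36, -6, 4, 4, 3]
step 8: [-36, -6, 4, 12]
step 9: [-36, -6, 4, 12, 3]
step 10: [-36, -6, 4, 12, 3, 2]
step 11: [-36, -6, 4, 12, 5]
step 12: [-36, -6, 4, 7]
step 13: [-36, -6, 11]
step 14: [-36, -6, 11, 1]
step 15: [-36, -6, 11, 1, -2]
step 16: [-36, -6, 11, -2]
The first disagreement with the trace is at step 11, where the value should be top = 5.

step 11, top = 5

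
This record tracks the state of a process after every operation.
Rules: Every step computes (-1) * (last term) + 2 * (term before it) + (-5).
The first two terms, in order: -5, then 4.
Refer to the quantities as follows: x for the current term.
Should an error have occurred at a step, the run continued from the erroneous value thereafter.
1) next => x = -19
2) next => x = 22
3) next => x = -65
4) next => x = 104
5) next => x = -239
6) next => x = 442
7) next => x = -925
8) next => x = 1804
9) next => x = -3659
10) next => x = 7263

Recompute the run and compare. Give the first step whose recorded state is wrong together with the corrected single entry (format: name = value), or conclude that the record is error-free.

step 10, x = 7262

Recomputing the run from the initial state:
step 1: x = -19
step 2: x = 22
step 3: x = -65
step 4: x = 104
step 5: x = -239
step 6: x = 442
step 7: x = -925
step 8: x = 1804
step 9: x = -3659
step 10: x = 7262
The first disagreement with the record is at step 10, where the value should be x = 7262.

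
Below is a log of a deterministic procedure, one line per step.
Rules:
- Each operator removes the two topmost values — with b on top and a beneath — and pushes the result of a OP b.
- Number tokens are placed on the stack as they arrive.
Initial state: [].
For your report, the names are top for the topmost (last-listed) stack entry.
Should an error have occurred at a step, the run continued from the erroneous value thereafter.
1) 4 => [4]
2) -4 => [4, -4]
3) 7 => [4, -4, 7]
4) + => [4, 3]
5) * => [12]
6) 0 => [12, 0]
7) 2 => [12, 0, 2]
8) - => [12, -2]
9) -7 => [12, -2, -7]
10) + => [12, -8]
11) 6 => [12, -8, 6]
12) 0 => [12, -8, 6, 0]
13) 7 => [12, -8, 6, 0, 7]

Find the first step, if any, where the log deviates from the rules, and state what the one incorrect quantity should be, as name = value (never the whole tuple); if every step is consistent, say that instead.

step 10, top = -9

1. push 4: top = 4 (matches)
2. push -4: top = -4 (checks out)
3. push 7: top = 7 (confirmed correct)
4. -4 + 7 = 3 (in agreement)
5. 4 * 3 = 12 (matches)
6. push 0: top = 0 (checks out)
7. push 2: top = 2 (same as recorded)
8. 0 - 2 = -2 (same as recorded)
9. push -7: top = -7 (exactly as logged)
10. -2 + -7 = -9 (the recorded entry deviates here)
First incorrect step: 10; the correct value is top = -9.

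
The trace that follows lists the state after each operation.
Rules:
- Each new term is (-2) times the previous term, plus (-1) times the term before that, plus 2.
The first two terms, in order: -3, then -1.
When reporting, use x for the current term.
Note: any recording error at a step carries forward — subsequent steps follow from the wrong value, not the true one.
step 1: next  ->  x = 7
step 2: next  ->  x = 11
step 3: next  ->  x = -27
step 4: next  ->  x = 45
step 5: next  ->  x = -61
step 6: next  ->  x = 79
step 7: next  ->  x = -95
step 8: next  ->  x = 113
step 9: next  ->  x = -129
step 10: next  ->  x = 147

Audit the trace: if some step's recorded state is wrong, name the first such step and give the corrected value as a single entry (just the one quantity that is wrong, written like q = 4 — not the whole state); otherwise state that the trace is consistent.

step 2, x = -11

1. x = -2*(-1) + (-1)*(-3) + (2) = 7 (consistent with the trace)
2. x = -2*(7) + (-1)*(-1) + (2) = -11 (not what was recorded)
That makes step 2 the first incorrect line — x = -11 is what it should show.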